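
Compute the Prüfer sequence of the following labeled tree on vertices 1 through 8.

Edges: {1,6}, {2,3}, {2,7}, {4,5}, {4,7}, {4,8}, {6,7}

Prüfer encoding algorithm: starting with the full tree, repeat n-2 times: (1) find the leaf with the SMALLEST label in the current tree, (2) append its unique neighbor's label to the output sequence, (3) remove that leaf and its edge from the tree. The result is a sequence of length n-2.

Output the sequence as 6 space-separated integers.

Answer: 6 2 7 4 7 4

Derivation:
Step 1: leaves = {1,3,5,8}. Remove smallest leaf 1, emit neighbor 6.
Step 2: leaves = {3,5,6,8}. Remove smallest leaf 3, emit neighbor 2.
Step 3: leaves = {2,5,6,8}. Remove smallest leaf 2, emit neighbor 7.
Step 4: leaves = {5,6,8}. Remove smallest leaf 5, emit neighbor 4.
Step 5: leaves = {6,8}. Remove smallest leaf 6, emit neighbor 7.
Step 6: leaves = {7,8}. Remove smallest leaf 7, emit neighbor 4.
Done: 2 vertices remain (4, 8). Sequence = [6 2 7 4 7 4]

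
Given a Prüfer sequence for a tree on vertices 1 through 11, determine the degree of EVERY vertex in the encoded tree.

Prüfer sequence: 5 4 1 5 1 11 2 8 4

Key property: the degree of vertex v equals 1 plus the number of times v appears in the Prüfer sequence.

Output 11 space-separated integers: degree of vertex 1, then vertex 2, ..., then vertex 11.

Answer: 3 2 1 3 3 1 1 2 1 1 2

Derivation:
p_1 = 5: count[5] becomes 1
p_2 = 4: count[4] becomes 1
p_3 = 1: count[1] becomes 1
p_4 = 5: count[5] becomes 2
p_5 = 1: count[1] becomes 2
p_6 = 11: count[11] becomes 1
p_7 = 2: count[2] becomes 1
p_8 = 8: count[8] becomes 1
p_9 = 4: count[4] becomes 2
Degrees (1 + count): deg[1]=1+2=3, deg[2]=1+1=2, deg[3]=1+0=1, deg[4]=1+2=3, deg[5]=1+2=3, deg[6]=1+0=1, deg[7]=1+0=1, deg[8]=1+1=2, deg[9]=1+0=1, deg[10]=1+0=1, deg[11]=1+1=2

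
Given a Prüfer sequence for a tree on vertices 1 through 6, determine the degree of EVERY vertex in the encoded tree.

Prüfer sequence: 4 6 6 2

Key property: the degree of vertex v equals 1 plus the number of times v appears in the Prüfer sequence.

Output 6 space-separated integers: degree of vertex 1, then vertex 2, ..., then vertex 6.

p_1 = 4: count[4] becomes 1
p_2 = 6: count[6] becomes 1
p_3 = 6: count[6] becomes 2
p_4 = 2: count[2] becomes 1
Degrees (1 + count): deg[1]=1+0=1, deg[2]=1+1=2, deg[3]=1+0=1, deg[4]=1+1=2, deg[5]=1+0=1, deg[6]=1+2=3

Answer: 1 2 1 2 1 3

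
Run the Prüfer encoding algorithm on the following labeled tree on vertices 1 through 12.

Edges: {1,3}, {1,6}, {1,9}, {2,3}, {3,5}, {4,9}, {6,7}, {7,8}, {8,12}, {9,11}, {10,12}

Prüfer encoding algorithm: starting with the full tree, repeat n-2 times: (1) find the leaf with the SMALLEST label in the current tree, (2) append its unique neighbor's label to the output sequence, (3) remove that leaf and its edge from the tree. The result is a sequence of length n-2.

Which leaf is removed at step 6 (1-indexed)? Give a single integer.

Step 1: current leaves = {2,4,5,10,11}. Remove leaf 2 (neighbor: 3).
Step 2: current leaves = {4,5,10,11}. Remove leaf 4 (neighbor: 9).
Step 3: current leaves = {5,10,11}. Remove leaf 5 (neighbor: 3).
Step 4: current leaves = {3,10,11}. Remove leaf 3 (neighbor: 1).
Step 5: current leaves = {10,11}. Remove leaf 10 (neighbor: 12).
Step 6: current leaves = {11,12}. Remove leaf 11 (neighbor: 9).

Answer: 11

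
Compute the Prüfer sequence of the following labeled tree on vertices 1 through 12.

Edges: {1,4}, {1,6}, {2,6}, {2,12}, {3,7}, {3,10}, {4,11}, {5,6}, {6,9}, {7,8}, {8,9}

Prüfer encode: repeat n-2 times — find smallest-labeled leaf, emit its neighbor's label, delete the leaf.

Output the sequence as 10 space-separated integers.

Step 1: leaves = {5,10,11,12}. Remove smallest leaf 5, emit neighbor 6.
Step 2: leaves = {10,11,12}. Remove smallest leaf 10, emit neighbor 3.
Step 3: leaves = {3,11,12}. Remove smallest leaf 3, emit neighbor 7.
Step 4: leaves = {7,11,12}. Remove smallest leaf 7, emit neighbor 8.
Step 5: leaves = {8,11,12}. Remove smallest leaf 8, emit neighbor 9.
Step 6: leaves = {9,11,12}. Remove smallest leaf 9, emit neighbor 6.
Step 7: leaves = {11,12}. Remove smallest leaf 11, emit neighbor 4.
Step 8: leaves = {4,12}. Remove smallest leaf 4, emit neighbor 1.
Step 9: leaves = {1,12}. Remove smallest leaf 1, emit neighbor 6.
Step 10: leaves = {6,12}. Remove smallest leaf 6, emit neighbor 2.
Done: 2 vertices remain (2, 12). Sequence = [6 3 7 8 9 6 4 1 6 2]

Answer: 6 3 7 8 9 6 4 1 6 2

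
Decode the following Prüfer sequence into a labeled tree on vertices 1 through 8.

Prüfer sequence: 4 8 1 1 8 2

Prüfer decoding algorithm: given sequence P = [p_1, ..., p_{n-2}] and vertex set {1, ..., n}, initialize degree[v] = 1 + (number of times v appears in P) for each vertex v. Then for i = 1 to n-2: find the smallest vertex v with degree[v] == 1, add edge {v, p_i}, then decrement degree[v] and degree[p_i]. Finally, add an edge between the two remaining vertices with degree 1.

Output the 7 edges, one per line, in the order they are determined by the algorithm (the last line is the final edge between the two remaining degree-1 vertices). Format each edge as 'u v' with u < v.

Initial degrees: {1:3, 2:2, 3:1, 4:2, 5:1, 6:1, 7:1, 8:3}
Step 1: smallest deg-1 vertex = 3, p_1 = 4. Add edge {3,4}. Now deg[3]=0, deg[4]=1.
Step 2: smallest deg-1 vertex = 4, p_2 = 8. Add edge {4,8}. Now deg[4]=0, deg[8]=2.
Step 3: smallest deg-1 vertex = 5, p_3 = 1. Add edge {1,5}. Now deg[5]=0, deg[1]=2.
Step 4: smallest deg-1 vertex = 6, p_4 = 1. Add edge {1,6}. Now deg[6]=0, deg[1]=1.
Step 5: smallest deg-1 vertex = 1, p_5 = 8. Add edge {1,8}. Now deg[1]=0, deg[8]=1.
Step 6: smallest deg-1 vertex = 7, p_6 = 2. Add edge {2,7}. Now deg[7]=0, deg[2]=1.
Final: two remaining deg-1 vertices are 2, 8. Add edge {2,8}.

Answer: 3 4
4 8
1 5
1 6
1 8
2 7
2 8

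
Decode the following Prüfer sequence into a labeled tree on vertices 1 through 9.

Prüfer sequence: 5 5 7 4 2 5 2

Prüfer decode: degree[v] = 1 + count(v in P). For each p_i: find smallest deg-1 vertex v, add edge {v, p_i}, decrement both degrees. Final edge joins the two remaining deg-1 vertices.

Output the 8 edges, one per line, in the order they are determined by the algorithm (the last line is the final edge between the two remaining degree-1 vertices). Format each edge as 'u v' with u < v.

Initial degrees: {1:1, 2:3, 3:1, 4:2, 5:4, 6:1, 7:2, 8:1, 9:1}
Step 1: smallest deg-1 vertex = 1, p_1 = 5. Add edge {1,5}. Now deg[1]=0, deg[5]=3.
Step 2: smallest deg-1 vertex = 3, p_2 = 5. Add edge {3,5}. Now deg[3]=0, deg[5]=2.
Step 3: smallest deg-1 vertex = 6, p_3 = 7. Add edge {6,7}. Now deg[6]=0, deg[7]=1.
Step 4: smallest deg-1 vertex = 7, p_4 = 4. Add edge {4,7}. Now deg[7]=0, deg[4]=1.
Step 5: smallest deg-1 vertex = 4, p_5 = 2. Add edge {2,4}. Now deg[4]=0, deg[2]=2.
Step 6: smallest deg-1 vertex = 8, p_6 = 5. Add edge {5,8}. Now deg[8]=0, deg[5]=1.
Step 7: smallest deg-1 vertex = 5, p_7 = 2. Add edge {2,5}. Now deg[5]=0, deg[2]=1.
Final: two remaining deg-1 vertices are 2, 9. Add edge {2,9}.

Answer: 1 5
3 5
6 7
4 7
2 4
5 8
2 5
2 9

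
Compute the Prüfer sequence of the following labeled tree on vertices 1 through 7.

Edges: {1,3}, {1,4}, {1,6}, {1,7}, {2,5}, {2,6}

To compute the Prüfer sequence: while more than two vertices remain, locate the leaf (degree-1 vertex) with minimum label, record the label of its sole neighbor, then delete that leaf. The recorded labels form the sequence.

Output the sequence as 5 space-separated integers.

Answer: 1 1 2 6 1

Derivation:
Step 1: leaves = {3,4,5,7}. Remove smallest leaf 3, emit neighbor 1.
Step 2: leaves = {4,5,7}. Remove smallest leaf 4, emit neighbor 1.
Step 3: leaves = {5,7}. Remove smallest leaf 5, emit neighbor 2.
Step 4: leaves = {2,7}. Remove smallest leaf 2, emit neighbor 6.
Step 5: leaves = {6,7}. Remove smallest leaf 6, emit neighbor 1.
Done: 2 vertices remain (1, 7). Sequence = [1 1 2 6 1]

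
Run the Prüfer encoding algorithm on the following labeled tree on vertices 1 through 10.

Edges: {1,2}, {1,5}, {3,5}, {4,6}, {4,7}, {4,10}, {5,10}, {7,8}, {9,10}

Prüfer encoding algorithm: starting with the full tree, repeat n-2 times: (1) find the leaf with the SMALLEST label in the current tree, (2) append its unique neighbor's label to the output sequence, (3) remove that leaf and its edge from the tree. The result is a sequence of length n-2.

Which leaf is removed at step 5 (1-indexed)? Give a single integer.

Step 1: current leaves = {2,3,6,8,9}. Remove leaf 2 (neighbor: 1).
Step 2: current leaves = {1,3,6,8,9}. Remove leaf 1 (neighbor: 5).
Step 3: current leaves = {3,6,8,9}. Remove leaf 3 (neighbor: 5).
Step 4: current leaves = {5,6,8,9}. Remove leaf 5 (neighbor: 10).
Step 5: current leaves = {6,8,9}. Remove leaf 6 (neighbor: 4).

Answer: 6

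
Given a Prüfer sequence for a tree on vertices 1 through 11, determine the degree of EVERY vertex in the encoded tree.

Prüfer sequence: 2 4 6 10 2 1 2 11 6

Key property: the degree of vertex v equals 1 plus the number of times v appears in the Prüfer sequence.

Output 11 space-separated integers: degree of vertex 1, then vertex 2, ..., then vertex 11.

Answer: 2 4 1 2 1 3 1 1 1 2 2

Derivation:
p_1 = 2: count[2] becomes 1
p_2 = 4: count[4] becomes 1
p_3 = 6: count[6] becomes 1
p_4 = 10: count[10] becomes 1
p_5 = 2: count[2] becomes 2
p_6 = 1: count[1] becomes 1
p_7 = 2: count[2] becomes 3
p_8 = 11: count[11] becomes 1
p_9 = 6: count[6] becomes 2
Degrees (1 + count): deg[1]=1+1=2, deg[2]=1+3=4, deg[3]=1+0=1, deg[4]=1+1=2, deg[5]=1+0=1, deg[6]=1+2=3, deg[7]=1+0=1, deg[8]=1+0=1, deg[9]=1+0=1, deg[10]=1+1=2, deg[11]=1+1=2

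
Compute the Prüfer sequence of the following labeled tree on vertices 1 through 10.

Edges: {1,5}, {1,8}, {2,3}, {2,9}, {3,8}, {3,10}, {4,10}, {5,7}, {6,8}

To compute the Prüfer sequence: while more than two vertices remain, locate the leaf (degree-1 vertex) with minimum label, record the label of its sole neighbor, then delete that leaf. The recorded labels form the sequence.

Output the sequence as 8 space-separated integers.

Answer: 10 8 5 1 8 3 2 3

Derivation:
Step 1: leaves = {4,6,7,9}. Remove smallest leaf 4, emit neighbor 10.
Step 2: leaves = {6,7,9,10}. Remove smallest leaf 6, emit neighbor 8.
Step 3: leaves = {7,9,10}. Remove smallest leaf 7, emit neighbor 5.
Step 4: leaves = {5,9,10}. Remove smallest leaf 5, emit neighbor 1.
Step 5: leaves = {1,9,10}. Remove smallest leaf 1, emit neighbor 8.
Step 6: leaves = {8,9,10}. Remove smallest leaf 8, emit neighbor 3.
Step 7: leaves = {9,10}. Remove smallest leaf 9, emit neighbor 2.
Step 8: leaves = {2,10}. Remove smallest leaf 2, emit neighbor 3.
Done: 2 vertices remain (3, 10). Sequence = [10 8 5 1 8 3 2 3]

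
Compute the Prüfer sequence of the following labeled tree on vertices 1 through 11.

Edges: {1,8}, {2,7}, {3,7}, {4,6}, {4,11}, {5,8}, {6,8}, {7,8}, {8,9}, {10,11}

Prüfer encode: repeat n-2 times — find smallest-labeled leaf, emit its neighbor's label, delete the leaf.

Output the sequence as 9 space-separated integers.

Step 1: leaves = {1,2,3,5,9,10}. Remove smallest leaf 1, emit neighbor 8.
Step 2: leaves = {2,3,5,9,10}. Remove smallest leaf 2, emit neighbor 7.
Step 3: leaves = {3,5,9,10}. Remove smallest leaf 3, emit neighbor 7.
Step 4: leaves = {5,7,9,10}. Remove smallest leaf 5, emit neighbor 8.
Step 5: leaves = {7,9,10}. Remove smallest leaf 7, emit neighbor 8.
Step 6: leaves = {9,10}. Remove smallest leaf 9, emit neighbor 8.
Step 7: leaves = {8,10}. Remove smallest leaf 8, emit neighbor 6.
Step 8: leaves = {6,10}. Remove smallest leaf 6, emit neighbor 4.
Step 9: leaves = {4,10}. Remove smallest leaf 4, emit neighbor 11.
Done: 2 vertices remain (10, 11). Sequence = [8 7 7 8 8 8 6 4 11]

Answer: 8 7 7 8 8 8 6 4 11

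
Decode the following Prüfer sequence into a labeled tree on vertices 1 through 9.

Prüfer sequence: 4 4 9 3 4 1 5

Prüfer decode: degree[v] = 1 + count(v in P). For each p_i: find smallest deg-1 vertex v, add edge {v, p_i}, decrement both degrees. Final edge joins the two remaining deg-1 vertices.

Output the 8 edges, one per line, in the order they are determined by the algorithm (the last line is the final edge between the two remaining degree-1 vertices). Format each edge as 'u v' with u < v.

Initial degrees: {1:2, 2:1, 3:2, 4:4, 5:2, 6:1, 7:1, 8:1, 9:2}
Step 1: smallest deg-1 vertex = 2, p_1 = 4. Add edge {2,4}. Now deg[2]=0, deg[4]=3.
Step 2: smallest deg-1 vertex = 6, p_2 = 4. Add edge {4,6}. Now deg[6]=0, deg[4]=2.
Step 3: smallest deg-1 vertex = 7, p_3 = 9. Add edge {7,9}. Now deg[7]=0, deg[9]=1.
Step 4: smallest deg-1 vertex = 8, p_4 = 3. Add edge {3,8}. Now deg[8]=0, deg[3]=1.
Step 5: smallest deg-1 vertex = 3, p_5 = 4. Add edge {3,4}. Now deg[3]=0, deg[4]=1.
Step 6: smallest deg-1 vertex = 4, p_6 = 1. Add edge {1,4}. Now deg[4]=0, deg[1]=1.
Step 7: smallest deg-1 vertex = 1, p_7 = 5. Add edge {1,5}. Now deg[1]=0, deg[5]=1.
Final: two remaining deg-1 vertices are 5, 9. Add edge {5,9}.

Answer: 2 4
4 6
7 9
3 8
3 4
1 4
1 5
5 9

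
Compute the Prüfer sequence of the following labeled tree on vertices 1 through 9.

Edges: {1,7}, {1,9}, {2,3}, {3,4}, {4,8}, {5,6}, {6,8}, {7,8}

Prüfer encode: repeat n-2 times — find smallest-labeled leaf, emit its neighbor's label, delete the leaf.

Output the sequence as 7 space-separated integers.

Step 1: leaves = {2,5,9}. Remove smallest leaf 2, emit neighbor 3.
Step 2: leaves = {3,5,9}. Remove smallest leaf 3, emit neighbor 4.
Step 3: leaves = {4,5,9}. Remove smallest leaf 4, emit neighbor 8.
Step 4: leaves = {5,9}. Remove smallest leaf 5, emit neighbor 6.
Step 5: leaves = {6,9}. Remove smallest leaf 6, emit neighbor 8.
Step 6: leaves = {8,9}. Remove smallest leaf 8, emit neighbor 7.
Step 7: leaves = {7,9}. Remove smallest leaf 7, emit neighbor 1.
Done: 2 vertices remain (1, 9). Sequence = [3 4 8 6 8 7 1]

Answer: 3 4 8 6 8 7 1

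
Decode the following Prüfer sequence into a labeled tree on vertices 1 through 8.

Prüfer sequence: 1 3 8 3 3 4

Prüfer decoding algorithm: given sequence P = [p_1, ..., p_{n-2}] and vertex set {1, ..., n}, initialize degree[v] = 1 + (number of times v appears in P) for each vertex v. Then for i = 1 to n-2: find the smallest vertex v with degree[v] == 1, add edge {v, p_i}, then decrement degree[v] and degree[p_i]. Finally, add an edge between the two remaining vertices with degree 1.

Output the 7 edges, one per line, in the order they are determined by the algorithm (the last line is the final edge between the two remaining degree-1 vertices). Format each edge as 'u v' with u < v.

Answer: 1 2
1 3
5 8
3 6
3 7
3 4
4 8

Derivation:
Initial degrees: {1:2, 2:1, 3:4, 4:2, 5:1, 6:1, 7:1, 8:2}
Step 1: smallest deg-1 vertex = 2, p_1 = 1. Add edge {1,2}. Now deg[2]=0, deg[1]=1.
Step 2: smallest deg-1 vertex = 1, p_2 = 3. Add edge {1,3}. Now deg[1]=0, deg[3]=3.
Step 3: smallest deg-1 vertex = 5, p_3 = 8. Add edge {5,8}. Now deg[5]=0, deg[8]=1.
Step 4: smallest deg-1 vertex = 6, p_4 = 3. Add edge {3,6}. Now deg[6]=0, deg[3]=2.
Step 5: smallest deg-1 vertex = 7, p_5 = 3. Add edge {3,7}. Now deg[7]=0, deg[3]=1.
Step 6: smallest deg-1 vertex = 3, p_6 = 4. Add edge {3,4}. Now deg[3]=0, deg[4]=1.
Final: two remaining deg-1 vertices are 4, 8. Add edge {4,8}.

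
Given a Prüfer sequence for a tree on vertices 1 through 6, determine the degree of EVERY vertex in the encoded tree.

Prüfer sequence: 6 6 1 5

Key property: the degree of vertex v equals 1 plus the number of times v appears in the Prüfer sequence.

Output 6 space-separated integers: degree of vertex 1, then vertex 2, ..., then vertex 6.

p_1 = 6: count[6] becomes 1
p_2 = 6: count[6] becomes 2
p_3 = 1: count[1] becomes 1
p_4 = 5: count[5] becomes 1
Degrees (1 + count): deg[1]=1+1=2, deg[2]=1+0=1, deg[3]=1+0=1, deg[4]=1+0=1, deg[5]=1+1=2, deg[6]=1+2=3

Answer: 2 1 1 1 2 3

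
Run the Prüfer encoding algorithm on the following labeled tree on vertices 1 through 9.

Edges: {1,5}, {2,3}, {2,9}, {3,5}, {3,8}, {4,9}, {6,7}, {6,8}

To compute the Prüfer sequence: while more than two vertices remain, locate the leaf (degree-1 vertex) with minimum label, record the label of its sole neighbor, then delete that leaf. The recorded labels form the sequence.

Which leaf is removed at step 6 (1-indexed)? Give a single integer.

Step 1: current leaves = {1,4,7}. Remove leaf 1 (neighbor: 5).
Step 2: current leaves = {4,5,7}. Remove leaf 4 (neighbor: 9).
Step 3: current leaves = {5,7,9}. Remove leaf 5 (neighbor: 3).
Step 4: current leaves = {7,9}. Remove leaf 7 (neighbor: 6).
Step 5: current leaves = {6,9}. Remove leaf 6 (neighbor: 8).
Step 6: current leaves = {8,9}. Remove leaf 8 (neighbor: 3).

Answer: 8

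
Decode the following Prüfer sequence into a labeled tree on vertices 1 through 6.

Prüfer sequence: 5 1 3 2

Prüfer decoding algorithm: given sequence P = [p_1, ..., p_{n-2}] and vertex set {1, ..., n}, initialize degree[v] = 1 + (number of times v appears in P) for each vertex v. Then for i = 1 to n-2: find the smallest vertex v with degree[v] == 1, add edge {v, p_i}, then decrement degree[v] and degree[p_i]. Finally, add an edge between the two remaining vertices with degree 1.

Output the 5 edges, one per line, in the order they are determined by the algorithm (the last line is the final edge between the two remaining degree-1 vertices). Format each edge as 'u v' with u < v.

Initial degrees: {1:2, 2:2, 3:2, 4:1, 5:2, 6:1}
Step 1: smallest deg-1 vertex = 4, p_1 = 5. Add edge {4,5}. Now deg[4]=0, deg[5]=1.
Step 2: smallest deg-1 vertex = 5, p_2 = 1. Add edge {1,5}. Now deg[5]=0, deg[1]=1.
Step 3: smallest deg-1 vertex = 1, p_3 = 3. Add edge {1,3}. Now deg[1]=0, deg[3]=1.
Step 4: smallest deg-1 vertex = 3, p_4 = 2. Add edge {2,3}. Now deg[3]=0, deg[2]=1.
Final: two remaining deg-1 vertices are 2, 6. Add edge {2,6}.

Answer: 4 5
1 5
1 3
2 3
2 6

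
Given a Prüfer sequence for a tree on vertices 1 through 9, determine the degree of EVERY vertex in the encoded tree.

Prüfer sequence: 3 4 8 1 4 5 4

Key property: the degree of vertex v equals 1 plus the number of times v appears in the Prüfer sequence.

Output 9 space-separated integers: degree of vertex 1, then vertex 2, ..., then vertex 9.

Answer: 2 1 2 4 2 1 1 2 1

Derivation:
p_1 = 3: count[3] becomes 1
p_2 = 4: count[4] becomes 1
p_3 = 8: count[8] becomes 1
p_4 = 1: count[1] becomes 1
p_5 = 4: count[4] becomes 2
p_6 = 5: count[5] becomes 1
p_7 = 4: count[4] becomes 3
Degrees (1 + count): deg[1]=1+1=2, deg[2]=1+0=1, deg[3]=1+1=2, deg[4]=1+3=4, deg[5]=1+1=2, deg[6]=1+0=1, deg[7]=1+0=1, deg[8]=1+1=2, deg[9]=1+0=1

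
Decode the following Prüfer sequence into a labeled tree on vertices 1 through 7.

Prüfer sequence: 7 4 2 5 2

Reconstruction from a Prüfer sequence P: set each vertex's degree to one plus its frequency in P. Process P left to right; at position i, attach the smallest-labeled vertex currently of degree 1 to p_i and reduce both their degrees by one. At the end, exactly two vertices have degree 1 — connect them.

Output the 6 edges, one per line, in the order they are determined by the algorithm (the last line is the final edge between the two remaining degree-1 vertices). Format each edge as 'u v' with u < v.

Answer: 1 7
3 4
2 4
5 6
2 5
2 7

Derivation:
Initial degrees: {1:1, 2:3, 3:1, 4:2, 5:2, 6:1, 7:2}
Step 1: smallest deg-1 vertex = 1, p_1 = 7. Add edge {1,7}. Now deg[1]=0, deg[7]=1.
Step 2: smallest deg-1 vertex = 3, p_2 = 4. Add edge {3,4}. Now deg[3]=0, deg[4]=1.
Step 3: smallest deg-1 vertex = 4, p_3 = 2. Add edge {2,4}. Now deg[4]=0, deg[2]=2.
Step 4: smallest deg-1 vertex = 6, p_4 = 5. Add edge {5,6}. Now deg[6]=0, deg[5]=1.
Step 5: smallest deg-1 vertex = 5, p_5 = 2. Add edge {2,5}. Now deg[5]=0, deg[2]=1.
Final: two remaining deg-1 vertices are 2, 7. Add edge {2,7}.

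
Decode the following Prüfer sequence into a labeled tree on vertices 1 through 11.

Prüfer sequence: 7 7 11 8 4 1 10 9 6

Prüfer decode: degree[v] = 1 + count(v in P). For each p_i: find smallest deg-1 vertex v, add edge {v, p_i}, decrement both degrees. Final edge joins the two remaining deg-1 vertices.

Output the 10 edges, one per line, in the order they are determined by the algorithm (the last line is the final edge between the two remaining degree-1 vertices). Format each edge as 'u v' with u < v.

Answer: 2 7
3 7
5 11
7 8
4 8
1 4
1 10
9 10
6 9
6 11

Derivation:
Initial degrees: {1:2, 2:1, 3:1, 4:2, 5:1, 6:2, 7:3, 8:2, 9:2, 10:2, 11:2}
Step 1: smallest deg-1 vertex = 2, p_1 = 7. Add edge {2,7}. Now deg[2]=0, deg[7]=2.
Step 2: smallest deg-1 vertex = 3, p_2 = 7. Add edge {3,7}. Now deg[3]=0, deg[7]=1.
Step 3: smallest deg-1 vertex = 5, p_3 = 11. Add edge {5,11}. Now deg[5]=0, deg[11]=1.
Step 4: smallest deg-1 vertex = 7, p_4 = 8. Add edge {7,8}. Now deg[7]=0, deg[8]=1.
Step 5: smallest deg-1 vertex = 8, p_5 = 4. Add edge {4,8}. Now deg[8]=0, deg[4]=1.
Step 6: smallest deg-1 vertex = 4, p_6 = 1. Add edge {1,4}. Now deg[4]=0, deg[1]=1.
Step 7: smallest deg-1 vertex = 1, p_7 = 10. Add edge {1,10}. Now deg[1]=0, deg[10]=1.
Step 8: smallest deg-1 vertex = 10, p_8 = 9. Add edge {9,10}. Now deg[10]=0, deg[9]=1.
Step 9: smallest deg-1 vertex = 9, p_9 = 6. Add edge {6,9}. Now deg[9]=0, deg[6]=1.
Final: two remaining deg-1 vertices are 6, 11. Add edge {6,11}.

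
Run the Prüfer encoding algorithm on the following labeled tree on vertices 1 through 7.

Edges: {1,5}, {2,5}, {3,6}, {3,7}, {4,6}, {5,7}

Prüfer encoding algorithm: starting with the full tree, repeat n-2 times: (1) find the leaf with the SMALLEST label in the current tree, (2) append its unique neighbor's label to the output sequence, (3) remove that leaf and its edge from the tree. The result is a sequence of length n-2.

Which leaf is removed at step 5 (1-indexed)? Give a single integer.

Answer: 6

Derivation:
Step 1: current leaves = {1,2,4}. Remove leaf 1 (neighbor: 5).
Step 2: current leaves = {2,4}. Remove leaf 2 (neighbor: 5).
Step 3: current leaves = {4,5}. Remove leaf 4 (neighbor: 6).
Step 4: current leaves = {5,6}. Remove leaf 5 (neighbor: 7).
Step 5: current leaves = {6,7}. Remove leaf 6 (neighbor: 3).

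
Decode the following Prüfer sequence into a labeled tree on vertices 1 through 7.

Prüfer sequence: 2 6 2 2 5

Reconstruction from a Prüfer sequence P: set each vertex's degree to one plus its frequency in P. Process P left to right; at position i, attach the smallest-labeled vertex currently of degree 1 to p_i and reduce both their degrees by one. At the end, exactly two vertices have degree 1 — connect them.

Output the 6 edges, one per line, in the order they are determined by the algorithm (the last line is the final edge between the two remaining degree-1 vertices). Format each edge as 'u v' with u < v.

Answer: 1 2
3 6
2 4
2 6
2 5
5 7

Derivation:
Initial degrees: {1:1, 2:4, 3:1, 4:1, 5:2, 6:2, 7:1}
Step 1: smallest deg-1 vertex = 1, p_1 = 2. Add edge {1,2}. Now deg[1]=0, deg[2]=3.
Step 2: smallest deg-1 vertex = 3, p_2 = 6. Add edge {3,6}. Now deg[3]=0, deg[6]=1.
Step 3: smallest deg-1 vertex = 4, p_3 = 2. Add edge {2,4}. Now deg[4]=0, deg[2]=2.
Step 4: smallest deg-1 vertex = 6, p_4 = 2. Add edge {2,6}. Now deg[6]=0, deg[2]=1.
Step 5: smallest deg-1 vertex = 2, p_5 = 5. Add edge {2,5}. Now deg[2]=0, deg[5]=1.
Final: two remaining deg-1 vertices are 5, 7. Add edge {5,7}.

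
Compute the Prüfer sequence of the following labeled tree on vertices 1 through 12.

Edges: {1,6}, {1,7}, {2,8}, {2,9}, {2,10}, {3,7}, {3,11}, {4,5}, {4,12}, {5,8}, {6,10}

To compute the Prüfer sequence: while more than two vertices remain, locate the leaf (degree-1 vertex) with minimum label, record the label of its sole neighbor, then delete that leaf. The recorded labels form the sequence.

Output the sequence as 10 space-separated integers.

Step 1: leaves = {9,11,12}. Remove smallest leaf 9, emit neighbor 2.
Step 2: leaves = {11,12}. Remove smallest leaf 11, emit neighbor 3.
Step 3: leaves = {3,12}. Remove smallest leaf 3, emit neighbor 7.
Step 4: leaves = {7,12}. Remove smallest leaf 7, emit neighbor 1.
Step 5: leaves = {1,12}. Remove smallest leaf 1, emit neighbor 6.
Step 6: leaves = {6,12}. Remove smallest leaf 6, emit neighbor 10.
Step 7: leaves = {10,12}. Remove smallest leaf 10, emit neighbor 2.
Step 8: leaves = {2,12}. Remove smallest leaf 2, emit neighbor 8.
Step 9: leaves = {8,12}. Remove smallest leaf 8, emit neighbor 5.
Step 10: leaves = {5,12}. Remove smallest leaf 5, emit neighbor 4.
Done: 2 vertices remain (4, 12). Sequence = [2 3 7 1 6 10 2 8 5 4]

Answer: 2 3 7 1 6 10 2 8 5 4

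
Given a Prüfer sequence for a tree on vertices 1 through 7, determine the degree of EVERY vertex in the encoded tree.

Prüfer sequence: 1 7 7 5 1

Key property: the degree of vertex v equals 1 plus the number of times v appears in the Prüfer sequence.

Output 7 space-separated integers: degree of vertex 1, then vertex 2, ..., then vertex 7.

p_1 = 1: count[1] becomes 1
p_2 = 7: count[7] becomes 1
p_3 = 7: count[7] becomes 2
p_4 = 5: count[5] becomes 1
p_5 = 1: count[1] becomes 2
Degrees (1 + count): deg[1]=1+2=3, deg[2]=1+0=1, deg[3]=1+0=1, deg[4]=1+0=1, deg[5]=1+1=2, deg[6]=1+0=1, deg[7]=1+2=3

Answer: 3 1 1 1 2 1 3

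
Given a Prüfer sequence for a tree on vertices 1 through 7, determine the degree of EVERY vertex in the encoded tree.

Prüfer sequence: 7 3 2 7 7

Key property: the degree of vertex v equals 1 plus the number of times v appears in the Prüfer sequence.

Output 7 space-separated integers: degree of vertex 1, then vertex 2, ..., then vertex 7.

Answer: 1 2 2 1 1 1 4

Derivation:
p_1 = 7: count[7] becomes 1
p_2 = 3: count[3] becomes 1
p_3 = 2: count[2] becomes 1
p_4 = 7: count[7] becomes 2
p_5 = 7: count[7] becomes 3
Degrees (1 + count): deg[1]=1+0=1, deg[2]=1+1=2, deg[3]=1+1=2, deg[4]=1+0=1, deg[5]=1+0=1, deg[6]=1+0=1, deg[7]=1+3=4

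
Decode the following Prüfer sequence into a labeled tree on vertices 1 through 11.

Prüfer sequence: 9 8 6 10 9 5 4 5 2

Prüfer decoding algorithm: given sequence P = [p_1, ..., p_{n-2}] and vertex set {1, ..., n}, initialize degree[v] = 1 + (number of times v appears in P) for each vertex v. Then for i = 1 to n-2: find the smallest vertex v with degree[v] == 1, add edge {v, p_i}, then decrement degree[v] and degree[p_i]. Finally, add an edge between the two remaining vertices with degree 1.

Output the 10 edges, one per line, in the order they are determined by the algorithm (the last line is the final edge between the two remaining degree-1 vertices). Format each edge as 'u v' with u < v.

Answer: 1 9
3 8
6 7
6 10
8 9
5 9
4 10
4 5
2 5
2 11

Derivation:
Initial degrees: {1:1, 2:2, 3:1, 4:2, 5:3, 6:2, 7:1, 8:2, 9:3, 10:2, 11:1}
Step 1: smallest deg-1 vertex = 1, p_1 = 9. Add edge {1,9}. Now deg[1]=0, deg[9]=2.
Step 2: smallest deg-1 vertex = 3, p_2 = 8. Add edge {3,8}. Now deg[3]=0, deg[8]=1.
Step 3: smallest deg-1 vertex = 7, p_3 = 6. Add edge {6,7}. Now deg[7]=0, deg[6]=1.
Step 4: smallest deg-1 vertex = 6, p_4 = 10. Add edge {6,10}. Now deg[6]=0, deg[10]=1.
Step 5: smallest deg-1 vertex = 8, p_5 = 9. Add edge {8,9}. Now deg[8]=0, deg[9]=1.
Step 6: smallest deg-1 vertex = 9, p_6 = 5. Add edge {5,9}. Now deg[9]=0, deg[5]=2.
Step 7: smallest deg-1 vertex = 10, p_7 = 4. Add edge {4,10}. Now deg[10]=0, deg[4]=1.
Step 8: smallest deg-1 vertex = 4, p_8 = 5. Add edge {4,5}. Now deg[4]=0, deg[5]=1.
Step 9: smallest deg-1 vertex = 5, p_9 = 2. Add edge {2,5}. Now deg[5]=0, deg[2]=1.
Final: two remaining deg-1 vertices are 2, 11. Add edge {2,11}.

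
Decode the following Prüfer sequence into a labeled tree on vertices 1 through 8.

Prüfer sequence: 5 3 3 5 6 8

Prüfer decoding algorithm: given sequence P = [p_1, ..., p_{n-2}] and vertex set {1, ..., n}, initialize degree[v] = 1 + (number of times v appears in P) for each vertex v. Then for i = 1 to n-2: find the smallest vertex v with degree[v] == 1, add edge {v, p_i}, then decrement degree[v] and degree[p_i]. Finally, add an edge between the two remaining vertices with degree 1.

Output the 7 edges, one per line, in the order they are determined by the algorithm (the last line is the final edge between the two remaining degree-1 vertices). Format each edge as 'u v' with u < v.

Answer: 1 5
2 3
3 4
3 5
5 6
6 8
7 8

Derivation:
Initial degrees: {1:1, 2:1, 3:3, 4:1, 5:3, 6:2, 7:1, 8:2}
Step 1: smallest deg-1 vertex = 1, p_1 = 5. Add edge {1,5}. Now deg[1]=0, deg[5]=2.
Step 2: smallest deg-1 vertex = 2, p_2 = 3. Add edge {2,3}. Now deg[2]=0, deg[3]=2.
Step 3: smallest deg-1 vertex = 4, p_3 = 3. Add edge {3,4}. Now deg[4]=0, deg[3]=1.
Step 4: smallest deg-1 vertex = 3, p_4 = 5. Add edge {3,5}. Now deg[3]=0, deg[5]=1.
Step 5: smallest deg-1 vertex = 5, p_5 = 6. Add edge {5,6}. Now deg[5]=0, deg[6]=1.
Step 6: smallest deg-1 vertex = 6, p_6 = 8. Add edge {6,8}. Now deg[6]=0, deg[8]=1.
Final: two remaining deg-1 vertices are 7, 8. Add edge {7,8}.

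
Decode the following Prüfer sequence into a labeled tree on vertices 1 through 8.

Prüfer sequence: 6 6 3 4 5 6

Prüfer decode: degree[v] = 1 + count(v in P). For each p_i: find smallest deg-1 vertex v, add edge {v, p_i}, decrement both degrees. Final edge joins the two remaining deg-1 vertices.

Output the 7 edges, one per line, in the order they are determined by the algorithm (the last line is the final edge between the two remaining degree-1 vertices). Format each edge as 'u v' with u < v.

Answer: 1 6
2 6
3 7
3 4
4 5
5 6
6 8

Derivation:
Initial degrees: {1:1, 2:1, 3:2, 4:2, 5:2, 6:4, 7:1, 8:1}
Step 1: smallest deg-1 vertex = 1, p_1 = 6. Add edge {1,6}. Now deg[1]=0, deg[6]=3.
Step 2: smallest deg-1 vertex = 2, p_2 = 6. Add edge {2,6}. Now deg[2]=0, deg[6]=2.
Step 3: smallest deg-1 vertex = 7, p_3 = 3. Add edge {3,7}. Now deg[7]=0, deg[3]=1.
Step 4: smallest deg-1 vertex = 3, p_4 = 4. Add edge {3,4}. Now deg[3]=0, deg[4]=1.
Step 5: smallest deg-1 vertex = 4, p_5 = 5. Add edge {4,5}. Now deg[4]=0, deg[5]=1.
Step 6: smallest deg-1 vertex = 5, p_6 = 6. Add edge {5,6}. Now deg[5]=0, deg[6]=1.
Final: two remaining deg-1 vertices are 6, 8. Add edge {6,8}.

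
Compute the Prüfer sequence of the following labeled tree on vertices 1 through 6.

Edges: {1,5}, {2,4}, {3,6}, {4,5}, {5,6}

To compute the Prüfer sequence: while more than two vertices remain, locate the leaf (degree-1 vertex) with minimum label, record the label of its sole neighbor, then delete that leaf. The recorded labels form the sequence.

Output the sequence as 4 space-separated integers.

Step 1: leaves = {1,2,3}. Remove smallest leaf 1, emit neighbor 5.
Step 2: leaves = {2,3}. Remove smallest leaf 2, emit neighbor 4.
Step 3: leaves = {3,4}. Remove smallest leaf 3, emit neighbor 6.
Step 4: leaves = {4,6}. Remove smallest leaf 4, emit neighbor 5.
Done: 2 vertices remain (5, 6). Sequence = [5 4 6 5]

Answer: 5 4 6 5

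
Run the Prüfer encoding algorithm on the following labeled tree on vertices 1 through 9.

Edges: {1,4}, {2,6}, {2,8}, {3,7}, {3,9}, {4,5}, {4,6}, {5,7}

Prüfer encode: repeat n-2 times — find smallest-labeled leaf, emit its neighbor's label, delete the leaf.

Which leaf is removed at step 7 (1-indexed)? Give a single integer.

Step 1: current leaves = {1,8,9}. Remove leaf 1 (neighbor: 4).
Step 2: current leaves = {8,9}. Remove leaf 8 (neighbor: 2).
Step 3: current leaves = {2,9}. Remove leaf 2 (neighbor: 6).
Step 4: current leaves = {6,9}. Remove leaf 6 (neighbor: 4).
Step 5: current leaves = {4,9}. Remove leaf 4 (neighbor: 5).
Step 6: current leaves = {5,9}. Remove leaf 5 (neighbor: 7).
Step 7: current leaves = {7,9}. Remove leaf 7 (neighbor: 3).

Answer: 7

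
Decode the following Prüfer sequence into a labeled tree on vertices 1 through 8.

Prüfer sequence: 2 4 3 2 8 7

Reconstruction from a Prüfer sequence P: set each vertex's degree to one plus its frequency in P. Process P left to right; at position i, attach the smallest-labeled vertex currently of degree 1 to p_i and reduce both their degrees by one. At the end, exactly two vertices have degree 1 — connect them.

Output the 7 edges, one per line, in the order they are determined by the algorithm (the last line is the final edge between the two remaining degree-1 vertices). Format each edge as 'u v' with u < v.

Answer: 1 2
4 5
3 4
2 3
2 8
6 7
7 8

Derivation:
Initial degrees: {1:1, 2:3, 3:2, 4:2, 5:1, 6:1, 7:2, 8:2}
Step 1: smallest deg-1 vertex = 1, p_1 = 2. Add edge {1,2}. Now deg[1]=0, deg[2]=2.
Step 2: smallest deg-1 vertex = 5, p_2 = 4. Add edge {4,5}. Now deg[5]=0, deg[4]=1.
Step 3: smallest deg-1 vertex = 4, p_3 = 3. Add edge {3,4}. Now deg[4]=0, deg[3]=1.
Step 4: smallest deg-1 vertex = 3, p_4 = 2. Add edge {2,3}. Now deg[3]=0, deg[2]=1.
Step 5: smallest deg-1 vertex = 2, p_5 = 8. Add edge {2,8}. Now deg[2]=0, deg[8]=1.
Step 6: smallest deg-1 vertex = 6, p_6 = 7. Add edge {6,7}. Now deg[6]=0, deg[7]=1.
Final: two remaining deg-1 vertices are 7, 8. Add edge {7,8}.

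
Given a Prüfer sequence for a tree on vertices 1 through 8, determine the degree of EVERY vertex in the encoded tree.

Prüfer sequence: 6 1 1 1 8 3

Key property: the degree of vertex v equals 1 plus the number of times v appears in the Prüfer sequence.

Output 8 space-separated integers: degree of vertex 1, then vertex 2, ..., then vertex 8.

p_1 = 6: count[6] becomes 1
p_2 = 1: count[1] becomes 1
p_3 = 1: count[1] becomes 2
p_4 = 1: count[1] becomes 3
p_5 = 8: count[8] becomes 1
p_6 = 3: count[3] becomes 1
Degrees (1 + count): deg[1]=1+3=4, deg[2]=1+0=1, deg[3]=1+1=2, deg[4]=1+0=1, deg[5]=1+0=1, deg[6]=1+1=2, deg[7]=1+0=1, deg[8]=1+1=2

Answer: 4 1 2 1 1 2 1 2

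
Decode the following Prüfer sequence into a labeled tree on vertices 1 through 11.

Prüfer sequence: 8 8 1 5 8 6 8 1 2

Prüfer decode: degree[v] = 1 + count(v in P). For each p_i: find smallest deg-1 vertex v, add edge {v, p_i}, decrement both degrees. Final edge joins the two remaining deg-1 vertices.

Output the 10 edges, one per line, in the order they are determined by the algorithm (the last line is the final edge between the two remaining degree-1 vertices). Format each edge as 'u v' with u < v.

Initial degrees: {1:3, 2:2, 3:1, 4:1, 5:2, 6:2, 7:1, 8:5, 9:1, 10:1, 11:1}
Step 1: smallest deg-1 vertex = 3, p_1 = 8. Add edge {3,8}. Now deg[3]=0, deg[8]=4.
Step 2: smallest deg-1 vertex = 4, p_2 = 8. Add edge {4,8}. Now deg[4]=0, deg[8]=3.
Step 3: smallest deg-1 vertex = 7, p_3 = 1. Add edge {1,7}. Now deg[7]=0, deg[1]=2.
Step 4: smallest deg-1 vertex = 9, p_4 = 5. Add edge {5,9}. Now deg[9]=0, deg[5]=1.
Step 5: smallest deg-1 vertex = 5, p_5 = 8. Add edge {5,8}. Now deg[5]=0, deg[8]=2.
Step 6: smallest deg-1 vertex = 10, p_6 = 6. Add edge {6,10}. Now deg[10]=0, deg[6]=1.
Step 7: smallest deg-1 vertex = 6, p_7 = 8. Add edge {6,8}. Now deg[6]=0, deg[8]=1.
Step 8: smallest deg-1 vertex = 8, p_8 = 1. Add edge {1,8}. Now deg[8]=0, deg[1]=1.
Step 9: smallest deg-1 vertex = 1, p_9 = 2. Add edge {1,2}. Now deg[1]=0, deg[2]=1.
Final: two remaining deg-1 vertices are 2, 11. Add edge {2,11}.

Answer: 3 8
4 8
1 7
5 9
5 8
6 10
6 8
1 8
1 2
2 11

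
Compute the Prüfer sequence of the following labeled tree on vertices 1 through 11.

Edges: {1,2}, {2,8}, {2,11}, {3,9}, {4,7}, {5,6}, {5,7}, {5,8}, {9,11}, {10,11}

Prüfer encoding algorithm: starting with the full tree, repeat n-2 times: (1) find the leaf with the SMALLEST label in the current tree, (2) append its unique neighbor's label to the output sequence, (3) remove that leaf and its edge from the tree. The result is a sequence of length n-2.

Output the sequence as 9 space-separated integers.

Step 1: leaves = {1,3,4,6,10}. Remove smallest leaf 1, emit neighbor 2.
Step 2: leaves = {3,4,6,10}. Remove smallest leaf 3, emit neighbor 9.
Step 3: leaves = {4,6,9,10}. Remove smallest leaf 4, emit neighbor 7.
Step 4: leaves = {6,7,9,10}. Remove smallest leaf 6, emit neighbor 5.
Step 5: leaves = {7,9,10}. Remove smallest leaf 7, emit neighbor 5.
Step 6: leaves = {5,9,10}. Remove smallest leaf 5, emit neighbor 8.
Step 7: leaves = {8,9,10}. Remove smallest leaf 8, emit neighbor 2.
Step 8: leaves = {2,9,10}. Remove smallest leaf 2, emit neighbor 11.
Step 9: leaves = {9,10}. Remove smallest leaf 9, emit neighbor 11.
Done: 2 vertices remain (10, 11). Sequence = [2 9 7 5 5 8 2 11 11]

Answer: 2 9 7 5 5 8 2 11 11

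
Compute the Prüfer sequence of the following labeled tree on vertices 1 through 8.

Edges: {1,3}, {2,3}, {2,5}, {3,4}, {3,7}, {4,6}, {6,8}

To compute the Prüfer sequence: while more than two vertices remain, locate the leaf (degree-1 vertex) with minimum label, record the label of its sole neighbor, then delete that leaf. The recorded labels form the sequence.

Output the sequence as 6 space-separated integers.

Step 1: leaves = {1,5,7,8}. Remove smallest leaf 1, emit neighbor 3.
Step 2: leaves = {5,7,8}. Remove smallest leaf 5, emit neighbor 2.
Step 3: leaves = {2,7,8}. Remove smallest leaf 2, emit neighbor 3.
Step 4: leaves = {7,8}. Remove smallest leaf 7, emit neighbor 3.
Step 5: leaves = {3,8}. Remove smallest leaf 3, emit neighbor 4.
Step 6: leaves = {4,8}. Remove smallest leaf 4, emit neighbor 6.
Done: 2 vertices remain (6, 8). Sequence = [3 2 3 3 4 6]

Answer: 3 2 3 3 4 6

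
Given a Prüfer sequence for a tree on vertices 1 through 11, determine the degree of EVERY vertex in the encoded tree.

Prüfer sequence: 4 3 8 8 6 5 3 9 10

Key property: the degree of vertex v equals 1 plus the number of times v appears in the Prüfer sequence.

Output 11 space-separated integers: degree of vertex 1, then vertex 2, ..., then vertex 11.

Answer: 1 1 3 2 2 2 1 3 2 2 1

Derivation:
p_1 = 4: count[4] becomes 1
p_2 = 3: count[3] becomes 1
p_3 = 8: count[8] becomes 1
p_4 = 8: count[8] becomes 2
p_5 = 6: count[6] becomes 1
p_6 = 5: count[5] becomes 1
p_7 = 3: count[3] becomes 2
p_8 = 9: count[9] becomes 1
p_9 = 10: count[10] becomes 1
Degrees (1 + count): deg[1]=1+0=1, deg[2]=1+0=1, deg[3]=1+2=3, deg[4]=1+1=2, deg[5]=1+1=2, deg[6]=1+1=2, deg[7]=1+0=1, deg[8]=1+2=3, deg[9]=1+1=2, deg[10]=1+1=2, deg[11]=1+0=1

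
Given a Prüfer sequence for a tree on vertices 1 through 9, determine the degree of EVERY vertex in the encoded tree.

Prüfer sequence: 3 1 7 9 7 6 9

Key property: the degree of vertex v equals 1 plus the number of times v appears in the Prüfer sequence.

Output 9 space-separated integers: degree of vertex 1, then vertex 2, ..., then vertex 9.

Answer: 2 1 2 1 1 2 3 1 3

Derivation:
p_1 = 3: count[3] becomes 1
p_2 = 1: count[1] becomes 1
p_3 = 7: count[7] becomes 1
p_4 = 9: count[9] becomes 1
p_5 = 7: count[7] becomes 2
p_6 = 6: count[6] becomes 1
p_7 = 9: count[9] becomes 2
Degrees (1 + count): deg[1]=1+1=2, deg[2]=1+0=1, deg[3]=1+1=2, deg[4]=1+0=1, deg[5]=1+0=1, deg[6]=1+1=2, deg[7]=1+2=3, deg[8]=1+0=1, deg[9]=1+2=3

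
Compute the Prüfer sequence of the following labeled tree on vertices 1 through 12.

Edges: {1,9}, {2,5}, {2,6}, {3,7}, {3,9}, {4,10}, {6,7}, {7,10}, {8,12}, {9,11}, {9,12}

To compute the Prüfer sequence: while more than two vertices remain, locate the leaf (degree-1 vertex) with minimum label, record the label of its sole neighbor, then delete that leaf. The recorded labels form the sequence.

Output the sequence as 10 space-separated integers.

Answer: 9 10 2 6 7 12 7 3 9 9

Derivation:
Step 1: leaves = {1,4,5,8,11}. Remove smallest leaf 1, emit neighbor 9.
Step 2: leaves = {4,5,8,11}. Remove smallest leaf 4, emit neighbor 10.
Step 3: leaves = {5,8,10,11}. Remove smallest leaf 5, emit neighbor 2.
Step 4: leaves = {2,8,10,11}. Remove smallest leaf 2, emit neighbor 6.
Step 5: leaves = {6,8,10,11}. Remove smallest leaf 6, emit neighbor 7.
Step 6: leaves = {8,10,11}. Remove smallest leaf 8, emit neighbor 12.
Step 7: leaves = {10,11,12}. Remove smallest leaf 10, emit neighbor 7.
Step 8: leaves = {7,11,12}. Remove smallest leaf 7, emit neighbor 3.
Step 9: leaves = {3,11,12}. Remove smallest leaf 3, emit neighbor 9.
Step 10: leaves = {11,12}. Remove smallest leaf 11, emit neighbor 9.
Done: 2 vertices remain (9, 12). Sequence = [9 10 2 6 7 12 7 3 9 9]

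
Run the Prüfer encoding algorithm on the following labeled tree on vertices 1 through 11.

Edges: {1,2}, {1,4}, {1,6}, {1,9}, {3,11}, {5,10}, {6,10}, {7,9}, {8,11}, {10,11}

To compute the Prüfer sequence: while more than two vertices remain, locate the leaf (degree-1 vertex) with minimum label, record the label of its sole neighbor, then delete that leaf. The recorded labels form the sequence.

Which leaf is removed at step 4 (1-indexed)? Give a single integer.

Step 1: current leaves = {2,3,4,5,7,8}. Remove leaf 2 (neighbor: 1).
Step 2: current leaves = {3,4,5,7,8}. Remove leaf 3 (neighbor: 11).
Step 3: current leaves = {4,5,7,8}. Remove leaf 4 (neighbor: 1).
Step 4: current leaves = {5,7,8}. Remove leaf 5 (neighbor: 10).

Answer: 5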